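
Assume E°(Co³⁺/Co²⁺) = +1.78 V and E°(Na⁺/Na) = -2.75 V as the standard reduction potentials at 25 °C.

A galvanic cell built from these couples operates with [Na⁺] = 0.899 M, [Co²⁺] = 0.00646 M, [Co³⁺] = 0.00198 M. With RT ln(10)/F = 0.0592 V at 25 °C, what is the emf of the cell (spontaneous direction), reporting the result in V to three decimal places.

+4.502 V

Co³⁺/Co²⁺ is the cathode (higher E°), Na⁺/Na the anode: E°cell = +1.78 − (-2.75) = +4.53 V, n = 1.
Overall: Co³⁺(aq) + Na(s) → Co²⁺(aq) + Na⁺(aq)
Q = [Co²⁺]·[Na⁺] / ([Co³⁺]); log Q = 0.467.
E = E° − (0.0592/n) log Q = +4.53 − (0.0592/1)(0.467) = +4.502 V.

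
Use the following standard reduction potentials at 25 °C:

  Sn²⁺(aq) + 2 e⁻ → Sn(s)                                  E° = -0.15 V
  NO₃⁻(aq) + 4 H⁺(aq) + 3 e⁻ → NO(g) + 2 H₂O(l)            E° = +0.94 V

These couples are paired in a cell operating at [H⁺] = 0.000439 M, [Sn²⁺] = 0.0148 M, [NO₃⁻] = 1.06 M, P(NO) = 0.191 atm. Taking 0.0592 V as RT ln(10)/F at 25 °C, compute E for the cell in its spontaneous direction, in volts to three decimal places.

NO₃⁻/NO is the cathode (higher E°), Sn²⁺/Sn the anode: E°cell = +0.94 − (-0.15) = +1.09 V, n = 6.
Overall: 2 NO₃⁻(aq) + 8 H⁺(aq) + 3 Sn(s) → 2 NO(g) + 4 H₂O(l) + 3 Sn²⁺(aq)
Q = P(NO)^2·[Sn²⁺]^3 / ([NO₃⁻]^2·[H⁺]^8); log Q = 19.883.
E = E° − (0.0592/n) log Q = +1.09 − (0.0592/6)(19.883) = +0.894 V.

+0.894 V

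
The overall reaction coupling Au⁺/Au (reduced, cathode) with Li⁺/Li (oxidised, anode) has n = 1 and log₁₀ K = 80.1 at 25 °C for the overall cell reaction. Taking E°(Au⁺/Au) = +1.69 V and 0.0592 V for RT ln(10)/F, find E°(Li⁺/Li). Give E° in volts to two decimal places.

-3.05 V

E°cell = (0.0592/n)·log K = (0.0592/1)(80.1) = +4.742 V.
Since Au⁺/Au is the cathode and Li⁺/Li the anode, E°cell = E°(Au⁺/Au) − E°(Li⁺/Li).
So E°(Li⁺/Li) = E°(Au⁺/Au) − E°cell = (+1.69) − (+4.742) = -3.05 V.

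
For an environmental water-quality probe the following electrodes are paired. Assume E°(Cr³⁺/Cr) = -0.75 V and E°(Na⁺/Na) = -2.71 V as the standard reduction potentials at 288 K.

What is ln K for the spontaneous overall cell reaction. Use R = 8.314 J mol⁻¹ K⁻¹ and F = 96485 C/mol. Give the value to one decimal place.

236.9

Cathode: Cr³⁺/Cr; anode: Na⁺/Na. E°cell = (-0.75) − (-2.71) = +1.96 V, with n = 3.
ΔG° = −nFE° = −RT ln K, so ln K = nFE°/(RT) = (3)(96485)(+1.96) / ((8.314)(288)) = 236.938.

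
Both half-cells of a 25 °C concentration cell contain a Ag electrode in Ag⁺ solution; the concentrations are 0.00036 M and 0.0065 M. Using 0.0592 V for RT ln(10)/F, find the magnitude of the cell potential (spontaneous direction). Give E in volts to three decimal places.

For a concentration cell E°cell = 0. The 0.0065 M side is the cathode (reduction is favoured where [Ag⁺] is higher).
With n = 1, E = −(0.0592/1) log([Ag⁺]ₐₙ/[Ag⁺]꜀ₐₜ) = −(0.0592/1) log(0.00036/0.0065) = −(0.0592/1)(-1.257) = +0.074 V.

+0.074 V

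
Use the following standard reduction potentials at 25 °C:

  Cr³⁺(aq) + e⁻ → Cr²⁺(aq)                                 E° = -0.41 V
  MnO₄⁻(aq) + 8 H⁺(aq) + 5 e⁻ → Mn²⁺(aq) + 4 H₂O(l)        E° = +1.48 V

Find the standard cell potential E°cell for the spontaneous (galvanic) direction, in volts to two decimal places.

The MnO₄⁻/Mn²⁺ couple has the higher reduction potential, so it is the cathode; Cr³⁺/Cr²⁺ is oxidised at the anode.
E°cell = E°(cathode) − E°(anode) = (+1.48) − (-0.41) = +1.89 V.

+1.89 V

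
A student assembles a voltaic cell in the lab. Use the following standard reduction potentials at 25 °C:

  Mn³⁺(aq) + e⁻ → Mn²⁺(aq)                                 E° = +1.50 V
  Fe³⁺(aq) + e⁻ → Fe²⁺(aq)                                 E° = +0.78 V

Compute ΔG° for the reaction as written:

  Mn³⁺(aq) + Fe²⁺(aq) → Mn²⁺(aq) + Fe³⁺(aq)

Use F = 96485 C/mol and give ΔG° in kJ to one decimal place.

-69.5 kJ

As written, Mn³⁺/Mn²⁺ is reduced (cathode) and Fe³⁺/Fe²⁺ is oxidised (anode), so E°cell = (+1.50) − (+0.78) = +0.72 V.
Balancing electrons gives n = 1.
ΔG° = −nFE° = −(1)(96485)(+0.72) = -69,469 J = -69.5 kJ.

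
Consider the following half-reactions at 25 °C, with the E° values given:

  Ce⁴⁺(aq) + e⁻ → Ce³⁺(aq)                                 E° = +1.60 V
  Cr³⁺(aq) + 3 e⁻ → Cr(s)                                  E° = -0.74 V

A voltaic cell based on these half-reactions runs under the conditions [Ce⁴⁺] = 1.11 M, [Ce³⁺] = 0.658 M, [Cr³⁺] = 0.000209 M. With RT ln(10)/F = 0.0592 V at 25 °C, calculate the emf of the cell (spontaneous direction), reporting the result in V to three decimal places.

Ce⁴⁺/Ce³⁺ is the cathode (higher E°), Cr³⁺/Cr the anode: E°cell = +1.60 − (-0.74) = +2.34 V, n = 3.
Overall: 3 Ce⁴⁺(aq) + Cr(s) → 3 Ce³⁺(aq) + Cr³⁺(aq)
Q = [Ce³⁺]^3·[Cr³⁺] / ([Ce⁴⁺]^3); log Q = -4.361.
E = E° − (0.0592/n) log Q = +2.34 − (0.0592/3)(-4.361) = +2.426 V.

+2.426 V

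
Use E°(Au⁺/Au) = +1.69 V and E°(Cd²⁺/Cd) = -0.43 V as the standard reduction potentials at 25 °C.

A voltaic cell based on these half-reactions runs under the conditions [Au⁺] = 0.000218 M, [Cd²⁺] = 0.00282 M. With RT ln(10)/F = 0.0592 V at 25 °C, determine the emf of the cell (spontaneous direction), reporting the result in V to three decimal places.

+1.979 V

Au⁺/Au is the cathode (higher E°), Cd²⁺/Cd the anode: E°cell = +1.69 − (-0.43) = +2.12 V, n = 2.
Overall: 2 Au⁺(aq) + Cd(s) → 2 Au(s) + Cd²⁺(aq)
Q = [Cd²⁺] / ([Au⁺]^2); log Q = 4.773.
E = E° − (0.0592/n) log Q = +2.12 − (0.0592/2)(4.773) = +1.979 V.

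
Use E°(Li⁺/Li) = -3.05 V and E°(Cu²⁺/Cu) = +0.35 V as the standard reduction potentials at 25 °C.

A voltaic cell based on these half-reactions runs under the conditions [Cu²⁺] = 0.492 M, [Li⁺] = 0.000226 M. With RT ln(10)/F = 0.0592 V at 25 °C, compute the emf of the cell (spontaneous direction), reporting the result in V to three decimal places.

Cu²⁺/Cu is the cathode (higher E°), Li⁺/Li the anode: E°cell = +0.35 − (-3.05) = +3.40 V, n = 2.
Overall: Cu²⁺(aq) + 2 Li(s) → Cu(s) + 2 Li⁺(aq)
Q = [Li⁺]^2 / ([Cu²⁺]); log Q = -6.984.
E = E° − (0.0592/n) log Q = +3.40 − (0.0592/2)(-6.984) = +3.607 V.

+3.607 V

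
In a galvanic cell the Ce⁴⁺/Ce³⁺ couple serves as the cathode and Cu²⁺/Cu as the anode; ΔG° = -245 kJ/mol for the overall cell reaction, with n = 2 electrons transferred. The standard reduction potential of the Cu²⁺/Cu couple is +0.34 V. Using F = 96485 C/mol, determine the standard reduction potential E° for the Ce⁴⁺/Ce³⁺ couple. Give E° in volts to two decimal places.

+1.61 V

E°cell = −ΔG°/(nF) = −(-245×10³)/((2)(96485)) = +1.270 V.
Since Ce⁴⁺/Ce³⁺ is the cathode and Cu²⁺/Cu the anode, E°cell = E°(Ce⁴⁺/Ce³⁺) − E°(Cu²⁺/Cu).
So E°(Ce⁴⁺/Ce³⁺) = E°cell + E°(Cu²⁺/Cu) = +1.270 + (+0.34) = +1.61 V.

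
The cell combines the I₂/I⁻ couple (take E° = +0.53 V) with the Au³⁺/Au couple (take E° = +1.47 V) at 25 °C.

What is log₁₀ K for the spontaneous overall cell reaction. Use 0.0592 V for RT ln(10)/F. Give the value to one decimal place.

Cathode: Au³⁺/Au; anode: I₂/I⁻. E°cell = +0.94 V, n = 6.
log K = nE°cell / 0.0592 = (6)(+0.94) / 0.0592 = 95.3.

95.3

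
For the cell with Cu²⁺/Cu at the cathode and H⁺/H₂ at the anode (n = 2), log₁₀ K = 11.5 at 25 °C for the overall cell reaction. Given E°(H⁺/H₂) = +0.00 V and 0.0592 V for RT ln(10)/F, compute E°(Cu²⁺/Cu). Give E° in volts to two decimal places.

+0.34 V

E°cell = (0.0592/n)·log K = (0.0592/2)(11.5) = +0.340 V.
Since Cu²⁺/Cu is the cathode and H⁺/H₂ the anode, E°cell = E°(Cu²⁺/Cu) − E°(H⁺/H₂).
So E°(Cu²⁺/Cu) = E°cell + E°(H⁺/H₂) = +0.340 + (+0.00) = +0.34 V.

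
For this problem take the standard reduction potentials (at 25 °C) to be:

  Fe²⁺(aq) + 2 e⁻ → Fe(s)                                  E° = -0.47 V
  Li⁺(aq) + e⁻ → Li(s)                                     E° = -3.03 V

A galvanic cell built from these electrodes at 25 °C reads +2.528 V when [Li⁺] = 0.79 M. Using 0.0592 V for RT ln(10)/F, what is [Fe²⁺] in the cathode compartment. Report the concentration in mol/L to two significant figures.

0.052 M

Fe²⁺/Fe is the cathode, Li⁺/Li the anode: E°cell = +2.56 V, n = 2.
Overall reaction: Fe²⁺(aq) + 2 Li(s) → Fe(s) + 2 Li⁺(aq); Q = [Li⁺]^2/[Fe²⁺]^1.
From E = E° − (0.0592/n) log Q: log Q = (E° − E)·n/0.0592 = (+2.56 − (+2.528))·2/0.0592 = 1.0811.
So 1·log[Fe²⁺] = 2·log(0.79) − log Q = -0.2047 − (1.0811) = -1.2858; [Fe²⁺] = 10^(-1.2858) ≈ 0.052 M.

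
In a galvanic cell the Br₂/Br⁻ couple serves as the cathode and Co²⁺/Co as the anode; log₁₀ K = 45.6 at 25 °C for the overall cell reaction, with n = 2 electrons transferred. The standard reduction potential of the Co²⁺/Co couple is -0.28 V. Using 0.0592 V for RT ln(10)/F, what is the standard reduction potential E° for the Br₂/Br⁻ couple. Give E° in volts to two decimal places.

E°cell = (0.0592/n)·log K = (0.0592/2)(45.6) = +1.350 V.
Since Br₂/Br⁻ is the cathode and Co²⁺/Co the anode, E°cell = E°(Br₂/Br⁻) − E°(Co²⁺/Co).
So E°(Br₂/Br⁻) = E°cell + E°(Co²⁺/Co) = +1.350 + (-0.28) = +1.07 V.

+1.07 V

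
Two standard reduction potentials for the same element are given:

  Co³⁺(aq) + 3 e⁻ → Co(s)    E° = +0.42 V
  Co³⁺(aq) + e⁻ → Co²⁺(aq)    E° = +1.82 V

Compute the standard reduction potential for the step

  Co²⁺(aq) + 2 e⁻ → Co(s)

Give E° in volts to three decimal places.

Sequential free energies add, so n₃E°₃ = n₁E°₁ + n₂E°₂.
With n₃ = 3, and the known step contributing 1×(+1.82) V, the unknown satisfies 2·E° = 3×(+0.42) − 1×(+1.82) = -0.560.
E° = -0.560 / 2 = -0.280 V.

-0.280 V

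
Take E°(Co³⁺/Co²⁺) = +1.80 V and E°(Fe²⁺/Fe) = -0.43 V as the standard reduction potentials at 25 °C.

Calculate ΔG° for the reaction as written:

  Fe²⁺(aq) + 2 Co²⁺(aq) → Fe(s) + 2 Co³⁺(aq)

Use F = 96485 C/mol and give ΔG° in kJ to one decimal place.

+430.3 kJ

As written, Fe²⁺/Fe is reduced (cathode) and Co³⁺/Co²⁺ is oxidised (anode), so E°cell = (-0.43) − (+1.80) = -2.23 V.
Balancing electrons gives n = 2.
ΔG° = −nFE° = −(2)(96485)(-2.23) = 430,323 J = +430.3 kJ.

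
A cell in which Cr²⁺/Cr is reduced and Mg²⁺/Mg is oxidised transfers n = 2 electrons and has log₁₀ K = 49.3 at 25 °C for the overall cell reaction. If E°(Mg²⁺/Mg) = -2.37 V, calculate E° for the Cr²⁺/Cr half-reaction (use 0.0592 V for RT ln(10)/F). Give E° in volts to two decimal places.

-0.91 V

E°cell = (0.0592/n)·log K = (0.0592/2)(49.3) = +1.459 V.
Since Cr²⁺/Cr is the cathode and Mg²⁺/Mg the anode, E°cell = E°(Cr²⁺/Cr) − E°(Mg²⁺/Mg).
So E°(Cr²⁺/Cr) = E°cell + E°(Mg²⁺/Mg) = +1.459 + (-2.37) = -0.91 V.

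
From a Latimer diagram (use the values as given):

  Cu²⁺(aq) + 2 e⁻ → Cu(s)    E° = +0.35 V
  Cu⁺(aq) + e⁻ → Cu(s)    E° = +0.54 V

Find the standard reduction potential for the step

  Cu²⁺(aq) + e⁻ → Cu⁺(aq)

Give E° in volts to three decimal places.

+0.160 V

Sequential free energies add, so n₃E°₃ = n₁E°₁ + n₂E°₂.
With n₃ = 2, and the known step contributing 1×(+0.54) V, the unknown satisfies 1·E° = 2×(+0.35) − 1×(+0.54) = +0.160.
E° = +0.160 / 1 = +0.160 V.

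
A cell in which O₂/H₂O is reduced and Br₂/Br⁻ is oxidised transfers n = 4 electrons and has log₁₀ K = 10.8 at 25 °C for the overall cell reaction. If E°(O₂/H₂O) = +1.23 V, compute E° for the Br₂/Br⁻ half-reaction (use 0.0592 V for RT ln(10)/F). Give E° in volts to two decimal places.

+1.07 V

E°cell = (0.0592/n)·log K = (0.0592/4)(10.8) = +0.160 V.
Since O₂/H₂O is the cathode and Br₂/Br⁻ the anode, E°cell = E°(O₂/H₂O) − E°(Br₂/Br⁻).
So E°(Br₂/Br⁻) = E°(O₂/H₂O) − E°cell = (+1.23) − (+0.160) = +1.07 V.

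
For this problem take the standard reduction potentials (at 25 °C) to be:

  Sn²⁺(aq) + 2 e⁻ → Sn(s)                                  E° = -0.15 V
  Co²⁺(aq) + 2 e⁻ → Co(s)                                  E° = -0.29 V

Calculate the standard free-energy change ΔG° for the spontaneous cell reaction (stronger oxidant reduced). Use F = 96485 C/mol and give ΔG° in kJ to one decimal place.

Sn²⁺/Sn (E° = -0.15 V) is the cathode; Co²⁺/Co (E° = -0.29 V) is the anode, so E°cell = +0.14 V.
Balancing electrons gives n = 2 (lcm of 2 and 2).
ΔG° = −nFE° = −(2)(96485)(+0.14) = -27,016 J = -27.0 kJ.

-27.0 kJ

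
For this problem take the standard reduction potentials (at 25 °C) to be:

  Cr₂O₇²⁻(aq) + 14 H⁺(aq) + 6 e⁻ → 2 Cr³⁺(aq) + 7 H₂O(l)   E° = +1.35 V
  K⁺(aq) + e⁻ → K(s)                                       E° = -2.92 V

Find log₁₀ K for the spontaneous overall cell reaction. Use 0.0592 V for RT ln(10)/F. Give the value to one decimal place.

Cathode: Cr₂O₇²⁻/Cr³⁺; anode: K⁺/K. E°cell = +4.27 V, n = 6.
log K = nE°cell / 0.0592 = (6)(+4.27) / 0.0592 = 432.8.

432.8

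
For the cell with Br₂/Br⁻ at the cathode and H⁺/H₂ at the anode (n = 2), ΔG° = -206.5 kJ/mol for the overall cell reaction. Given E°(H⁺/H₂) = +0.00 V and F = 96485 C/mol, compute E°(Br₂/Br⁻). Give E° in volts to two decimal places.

E°cell = −ΔG°/(nF) = −(-206.5×10³)/((2)(96485)) = +1.070 V.
Since Br₂/Br⁻ is the cathode and H⁺/H₂ the anode, E°cell = E°(Br₂/Br⁻) − E°(H⁺/H₂).
So E°(Br₂/Br⁻) = E°cell + E°(H⁺/H₂) = +1.070 + (+0.00) = +1.07 V.

+1.07 V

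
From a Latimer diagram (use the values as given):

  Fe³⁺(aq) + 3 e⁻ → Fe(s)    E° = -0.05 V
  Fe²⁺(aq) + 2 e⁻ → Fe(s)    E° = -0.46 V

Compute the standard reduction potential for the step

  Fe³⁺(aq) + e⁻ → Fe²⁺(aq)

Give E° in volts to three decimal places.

+0.770 V

Sequential free energies add, so n₃E°₃ = n₁E°₁ + n₂E°₂.
With n₃ = 3, and the known step contributing 2×(-0.46) V, the unknown satisfies 1·E° = 3×(-0.05) − 2×(-0.46) = +0.770.
E° = +0.770 / 1 = +0.770 V.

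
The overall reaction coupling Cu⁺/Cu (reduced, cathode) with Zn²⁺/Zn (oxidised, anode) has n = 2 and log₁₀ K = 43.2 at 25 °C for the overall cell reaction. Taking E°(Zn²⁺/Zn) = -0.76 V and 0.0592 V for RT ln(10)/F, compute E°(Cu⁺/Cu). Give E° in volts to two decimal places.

+0.52 V

E°cell = (0.0592/n)·log K = (0.0592/2)(43.2) = +1.279 V.
Since Cu⁺/Cu is the cathode and Zn²⁺/Zn the anode, E°cell = E°(Cu⁺/Cu) − E°(Zn²⁺/Zn).
So E°(Cu⁺/Cu) = E°cell + E°(Zn²⁺/Zn) = +1.279 + (-0.76) = +0.52 V.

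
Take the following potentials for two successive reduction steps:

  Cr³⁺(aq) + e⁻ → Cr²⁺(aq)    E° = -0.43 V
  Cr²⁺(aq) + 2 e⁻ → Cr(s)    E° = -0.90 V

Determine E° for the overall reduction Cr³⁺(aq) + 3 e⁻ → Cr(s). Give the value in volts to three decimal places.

Adding the free-energy changes (−nFE°) of the two steps gives −n₃FE°₃ = −n₁FE°₁ − n₂FE°₂.
E°₃ = (1×-0.43 + 2×-0.90) / 3 = (-2.230) / 3 = -0.743 V.
E° values themselves are not directly additive — weighting by electron count is essential.

-0.743 V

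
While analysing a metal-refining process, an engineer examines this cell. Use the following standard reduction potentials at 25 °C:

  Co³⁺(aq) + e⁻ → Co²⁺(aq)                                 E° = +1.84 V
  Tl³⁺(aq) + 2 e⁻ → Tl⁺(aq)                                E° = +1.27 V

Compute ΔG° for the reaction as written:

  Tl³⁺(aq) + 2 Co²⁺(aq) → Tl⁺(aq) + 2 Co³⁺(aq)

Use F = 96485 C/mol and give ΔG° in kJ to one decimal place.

As written, Tl³⁺/Tl⁺ is reduced (cathode) and Co³⁺/Co²⁺ is oxidised (anode), so E°cell = (+1.27) − (+1.84) = -0.57 V.
Balancing electrons gives n = 2.
ΔG° = −nFE° = −(2)(96485)(-0.57) = 109,993 J = +110.0 kJ.

+110.0 kJ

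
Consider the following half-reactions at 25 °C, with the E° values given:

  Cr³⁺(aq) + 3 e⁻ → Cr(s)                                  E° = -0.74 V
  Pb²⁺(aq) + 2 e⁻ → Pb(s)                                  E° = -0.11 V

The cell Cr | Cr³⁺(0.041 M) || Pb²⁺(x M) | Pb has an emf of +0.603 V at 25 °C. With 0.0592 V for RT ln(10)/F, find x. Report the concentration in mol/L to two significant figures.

0.015 M

Pb²⁺/Pb is the cathode, Cr³⁺/Cr the anode: E°cell = +0.63 V, n = 6.
Overall reaction: 3 Pb²⁺(aq) + 2 Cr(s) → 3 Pb(s) + 2 Cr³⁺(aq); Q = [Cr³⁺]^2/[Pb²⁺]^3.
From E = E° − (0.0592/n) log Q: log Q = (E° − E)·n/0.0592 = (+0.63 − (+0.603))·6/0.0592 = 2.7365.
So 3·log[Pb²⁺] = 2·log(0.041) − log Q = -2.7744 − (2.7365) = -5.5109; log[Pb²⁺] = -5.5109 / 3 = -1.8370; [Pb²⁺] = 10^(-1.8370) ≈ 0.015 M.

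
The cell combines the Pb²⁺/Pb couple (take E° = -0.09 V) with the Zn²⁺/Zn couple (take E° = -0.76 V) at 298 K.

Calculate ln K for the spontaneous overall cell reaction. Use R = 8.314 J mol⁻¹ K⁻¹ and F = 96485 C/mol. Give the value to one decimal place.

Cathode: Pb²⁺/Pb; anode: Zn²⁺/Zn. E°cell = (-0.09) − (-0.76) = +0.67 V, with n = 2.
ΔG° = −nFE° = −RT ln K, so ln K = nFE°/(RT) = (2)(96485)(+0.67) / ((8.314)(298)) = 52.184.

52.2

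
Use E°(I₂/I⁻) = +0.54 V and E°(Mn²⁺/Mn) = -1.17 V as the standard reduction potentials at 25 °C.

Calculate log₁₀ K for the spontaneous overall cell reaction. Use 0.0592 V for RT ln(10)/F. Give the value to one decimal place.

57.8

Cathode: I₂/I⁻; anode: Mn²⁺/Mn. E°cell = +1.71 V, n = 2.
log K = nE°cell / 0.0592 = (2)(+1.71) / 0.0592 = 57.8.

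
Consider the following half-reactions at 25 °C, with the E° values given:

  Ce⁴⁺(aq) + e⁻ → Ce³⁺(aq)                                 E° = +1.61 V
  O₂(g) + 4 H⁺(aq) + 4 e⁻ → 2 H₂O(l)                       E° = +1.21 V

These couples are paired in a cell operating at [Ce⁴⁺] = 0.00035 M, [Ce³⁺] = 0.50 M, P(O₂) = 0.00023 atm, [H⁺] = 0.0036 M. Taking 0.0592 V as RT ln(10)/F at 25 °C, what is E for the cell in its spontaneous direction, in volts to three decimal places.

Ce⁴⁺/Ce³⁺ is the cathode (higher E°), O₂/H₂O the anode: E°cell = +1.61 − (+1.21) = +0.40 V, n = 4.
Overall: 4 Ce⁴⁺(aq) + 2 H₂O(l) → 4 Ce³⁺(aq) + O₂(g) + 4 H⁺(aq)
Q = [Ce³⁺]^4·P(O₂)·[H⁺]^4 / ([Ce⁴⁺]^4); log Q = -0.793.
E = E° − (0.0592/n) log Q = +0.40 − (0.0592/4)(-0.793) = +0.412 V.

+0.412 V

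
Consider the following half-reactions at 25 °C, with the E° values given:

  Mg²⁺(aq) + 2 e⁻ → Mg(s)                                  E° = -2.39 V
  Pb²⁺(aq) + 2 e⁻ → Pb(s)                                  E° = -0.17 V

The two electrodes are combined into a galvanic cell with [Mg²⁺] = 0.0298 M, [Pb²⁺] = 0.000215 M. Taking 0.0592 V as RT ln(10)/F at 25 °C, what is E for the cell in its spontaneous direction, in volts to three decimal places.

Pb²⁺/Pb is the cathode (higher E°), Mg²⁺/Mg the anode: E°cell = -0.17 − (-2.39) = +2.22 V, n = 2.
Overall: Pb²⁺(aq) + Mg(s) → Pb(s) + Mg²⁺(aq)
Q = [Mg²⁺] / ([Pb²⁺]); log Q = 2.142.
E = E° − (0.0592/n) log Q = +2.22 − (0.0592/2)(2.142) = +2.157 V.

+2.157 V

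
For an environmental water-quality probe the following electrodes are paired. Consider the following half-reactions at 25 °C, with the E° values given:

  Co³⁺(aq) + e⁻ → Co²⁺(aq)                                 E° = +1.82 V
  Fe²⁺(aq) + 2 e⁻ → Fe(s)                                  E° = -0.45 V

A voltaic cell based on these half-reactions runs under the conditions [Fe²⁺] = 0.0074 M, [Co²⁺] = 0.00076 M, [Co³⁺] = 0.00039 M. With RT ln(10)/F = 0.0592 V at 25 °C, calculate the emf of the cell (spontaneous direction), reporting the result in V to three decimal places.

+2.316 V

Co³⁺/Co²⁺ is the cathode (higher E°), Fe²⁺/Fe the anode: E°cell = +1.82 − (-0.45) = +2.27 V, n = 2.
Overall: 2 Co³⁺(aq) + Fe(s) → 2 Co²⁺(aq) + Fe²⁺(aq)
Q = [Co²⁺]^2·[Fe²⁺] / ([Co³⁺]^2); log Q = -1.551.
E = E° − (0.0592/n) log Q = +2.27 − (0.0592/2)(-1.551) = +2.316 V.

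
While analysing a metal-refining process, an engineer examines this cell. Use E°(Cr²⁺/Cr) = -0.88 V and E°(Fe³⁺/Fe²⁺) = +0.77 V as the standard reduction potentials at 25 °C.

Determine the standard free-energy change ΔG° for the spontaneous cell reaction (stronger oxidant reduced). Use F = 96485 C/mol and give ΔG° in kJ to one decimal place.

-318.4 kJ

Fe³⁺/Fe²⁺ (E° = +0.77 V) is the cathode; Cr²⁺/Cr (E° = -0.88 V) is the anode, so E°cell = +1.65 V.
Balancing electrons gives n = 2 (lcm of 1 and 2).
ΔG° = −nFE° = −(2)(96485)(+1.65) = -318,400 J = -318.4 kJ.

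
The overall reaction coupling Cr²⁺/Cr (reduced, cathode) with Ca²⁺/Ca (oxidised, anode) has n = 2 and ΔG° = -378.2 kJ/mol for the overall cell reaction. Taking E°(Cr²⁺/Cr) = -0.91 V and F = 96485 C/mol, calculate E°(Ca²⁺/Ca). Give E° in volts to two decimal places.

E°cell = −ΔG°/(nF) = −(-378.2×10³)/((2)(96485)) = +1.960 V.
Since Cr²⁺/Cr is the cathode and Ca²⁺/Ca the anode, E°cell = E°(Cr²⁺/Cr) − E°(Ca²⁺/Ca).
So E°(Ca²⁺/Ca) = E°(Cr²⁺/Cr) − E°cell = (-0.91) − (+1.960) = -2.87 V.

-2.87 V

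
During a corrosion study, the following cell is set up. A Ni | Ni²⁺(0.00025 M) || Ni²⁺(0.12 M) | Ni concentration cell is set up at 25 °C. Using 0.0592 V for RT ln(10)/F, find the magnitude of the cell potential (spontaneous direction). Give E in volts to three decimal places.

For a concentration cell E°cell = 0. The 0.12 M side is the cathode (reduction is favoured where [Ni²⁺] is higher).
With n = 2, E = −(0.0592/2) log([Ni²⁺]ₐₙ/[Ni²⁺]꜀ₐₜ) = −(0.0592/2) log(0.00025/0.12) = −(0.0592/2)(-2.681) = +0.079 V.

+0.079 V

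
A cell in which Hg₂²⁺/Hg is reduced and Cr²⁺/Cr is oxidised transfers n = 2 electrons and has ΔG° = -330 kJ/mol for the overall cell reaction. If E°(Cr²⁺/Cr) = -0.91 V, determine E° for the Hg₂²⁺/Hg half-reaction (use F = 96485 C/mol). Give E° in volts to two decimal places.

+0.80 V

E°cell = −ΔG°/(nF) = −(-330×10³)/((2)(96485)) = +1.710 V.
Since Hg₂²⁺/Hg is the cathode and Cr²⁺/Cr the anode, E°cell = E°(Hg₂²⁺/Hg) − E°(Cr²⁺/Cr).
So E°(Hg₂²⁺/Hg) = E°cell + E°(Cr²⁺/Cr) = +1.710 + (-0.91) = +0.80 V.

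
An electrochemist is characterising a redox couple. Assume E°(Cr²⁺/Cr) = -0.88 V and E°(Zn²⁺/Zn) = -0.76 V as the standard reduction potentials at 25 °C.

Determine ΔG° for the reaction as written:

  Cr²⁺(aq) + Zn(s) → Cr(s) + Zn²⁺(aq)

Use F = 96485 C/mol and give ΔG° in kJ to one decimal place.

As written, Cr²⁺/Cr is reduced (cathode) and Zn²⁺/Zn is oxidised (anode), so E°cell = (-0.88) − (-0.76) = -0.12 V.
Balancing electrons gives n = 2.
ΔG° = −nFE° = −(2)(96485)(-0.12) = 23,156 J = +23.2 kJ.

+23.2 kJ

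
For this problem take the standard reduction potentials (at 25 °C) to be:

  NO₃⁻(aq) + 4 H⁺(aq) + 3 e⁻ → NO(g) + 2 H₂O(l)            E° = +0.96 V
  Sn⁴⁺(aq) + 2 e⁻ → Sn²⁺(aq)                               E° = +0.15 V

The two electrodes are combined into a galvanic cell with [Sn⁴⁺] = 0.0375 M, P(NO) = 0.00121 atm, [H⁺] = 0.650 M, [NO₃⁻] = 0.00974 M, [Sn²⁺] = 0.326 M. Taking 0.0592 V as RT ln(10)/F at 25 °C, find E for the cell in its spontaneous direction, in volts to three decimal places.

NO₃⁻/NO is the cathode (higher E°), Sn⁴⁺/Sn²⁺ the anode: E°cell = +0.96 − (+0.15) = +0.81 V, n = 6.
Overall: 2 NO₃⁻(aq) + 8 H⁺(aq) + 3 Sn²⁺(aq) → 2 NO(g) + 4 H₂O(l) + 3 Sn⁴⁺(aq)
Q = P(NO)^2·[Sn⁴⁺]^3 / ([NO₃⁻]^2·[H⁺]^8·[Sn²⁺]^3); log Q = -3.132.
E = E° − (0.0592/n) log Q = +0.81 − (0.0592/6)(-3.132) = +0.841 V.

+0.841 V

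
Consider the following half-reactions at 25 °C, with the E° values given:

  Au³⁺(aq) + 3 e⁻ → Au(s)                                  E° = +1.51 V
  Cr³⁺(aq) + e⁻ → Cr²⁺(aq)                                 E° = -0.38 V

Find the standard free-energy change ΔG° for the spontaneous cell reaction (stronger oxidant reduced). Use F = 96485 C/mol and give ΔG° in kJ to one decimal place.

-547.1 kJ

Au³⁺/Au (E° = +1.51 V) is the cathode; Cr³⁺/Cr²⁺ (E° = -0.38 V) is the anode, so E°cell = +1.89 V.
Balancing electrons gives n = 3 (lcm of 3 and 1).
ΔG° = −nFE° = −(3)(96485)(+1.89) = -547,070 J = -547.1 kJ.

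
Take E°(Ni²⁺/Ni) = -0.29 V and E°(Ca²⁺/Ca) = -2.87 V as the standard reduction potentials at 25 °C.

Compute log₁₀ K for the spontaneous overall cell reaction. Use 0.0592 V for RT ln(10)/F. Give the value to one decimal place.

Cathode: Ni²⁺/Ni; anode: Ca²⁺/Ca. E°cell = +2.58 V, n = 2.
log K = nE°cell / 0.0592 = (2)(+2.58) / 0.0592 = 87.2.

87.2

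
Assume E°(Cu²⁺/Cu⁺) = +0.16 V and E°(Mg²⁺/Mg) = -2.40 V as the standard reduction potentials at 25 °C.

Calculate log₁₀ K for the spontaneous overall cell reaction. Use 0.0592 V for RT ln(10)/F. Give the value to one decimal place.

Cathode: Cu²⁺/Cu⁺; anode: Mg²⁺/Mg. E°cell = +2.56 V, n = 2.
log K = nE°cell / 0.0592 = (2)(+2.56) / 0.0592 = 86.5.

86.5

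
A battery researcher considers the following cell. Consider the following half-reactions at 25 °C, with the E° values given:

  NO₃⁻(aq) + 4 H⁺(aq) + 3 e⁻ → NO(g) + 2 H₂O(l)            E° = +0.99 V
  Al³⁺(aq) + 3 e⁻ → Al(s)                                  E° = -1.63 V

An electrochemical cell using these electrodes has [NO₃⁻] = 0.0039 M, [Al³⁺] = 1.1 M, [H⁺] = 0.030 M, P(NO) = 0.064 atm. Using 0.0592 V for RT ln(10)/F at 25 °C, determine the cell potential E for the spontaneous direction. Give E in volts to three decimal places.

NO₃⁻/NO is the cathode (higher E°), Al³⁺/Al the anode: E°cell = +0.99 − (-1.63) = +2.62 V, n = 3.
Overall: NO₃⁻(aq) + 4 H⁺(aq) + Al(s) → NO(g) + 2 H₂O(l) + Al³⁺(aq)
Q = P(NO)·[Al³⁺] / ([NO₃⁻]·[H⁺]^4); log Q = 7.348.
E = E° − (0.0592/n) log Q = +2.62 − (0.0592/3)(7.348) = +2.475 V.

+2.475 V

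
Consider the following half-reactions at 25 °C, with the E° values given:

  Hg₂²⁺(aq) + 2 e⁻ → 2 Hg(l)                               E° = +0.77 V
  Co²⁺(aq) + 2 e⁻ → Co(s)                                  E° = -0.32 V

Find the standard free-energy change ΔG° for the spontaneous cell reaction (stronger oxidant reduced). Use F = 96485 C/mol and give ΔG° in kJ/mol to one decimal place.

-210.3 kJ/mol

Hg₂²⁺/Hg (E° = +0.77 V) is the cathode; Co²⁺/Co (E° = -0.32 V) is the anode, so E°cell = +1.09 V.
Balancing electrons gives n = 2 (lcm of 2 and 2).
ΔG° = −nFE° = −(2)(96485)(+1.09) = -210,337 J = -210.3 kJ/mol.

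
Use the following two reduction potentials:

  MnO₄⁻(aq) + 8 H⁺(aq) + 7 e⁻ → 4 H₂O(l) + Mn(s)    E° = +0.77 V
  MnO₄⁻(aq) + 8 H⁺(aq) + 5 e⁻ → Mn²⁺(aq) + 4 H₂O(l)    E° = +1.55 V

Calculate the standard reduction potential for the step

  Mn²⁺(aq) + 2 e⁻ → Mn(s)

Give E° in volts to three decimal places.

Sequential free energies add, so n₃E°₃ = n₁E°₁ + n₂E°₂.
With n₃ = 7, and the known step contributing 5×(+1.55) V, the unknown satisfies 2·E° = 7×(+0.77) − 5×(+1.55) = -2.360.
E° = -2.360 / 2 = -1.180 V.

-1.180 V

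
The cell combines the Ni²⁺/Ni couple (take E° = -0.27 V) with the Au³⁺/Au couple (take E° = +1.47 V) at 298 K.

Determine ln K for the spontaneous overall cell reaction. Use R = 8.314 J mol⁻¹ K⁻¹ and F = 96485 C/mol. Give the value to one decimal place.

Cathode: Au³⁺/Au; anode: Ni²⁺/Ni. E°cell = (+1.47) − (-0.27) = +1.74 V, with n = 6.
ΔG° = −nFE° = −RT ln K, so ln K = nFE°/(RT) = (6)(96485)(+1.74) / ((8.314)(298)) = 406.569.

406.6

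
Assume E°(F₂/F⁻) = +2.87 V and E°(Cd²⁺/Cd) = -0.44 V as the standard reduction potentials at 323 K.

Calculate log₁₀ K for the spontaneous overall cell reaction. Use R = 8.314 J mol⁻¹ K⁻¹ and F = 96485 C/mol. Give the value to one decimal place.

103.3

Cathode: F₂/F⁻; anode: Cd²⁺/Cd. E°cell = (+2.87) − (-0.44) = +3.31 V, with n = 2.
ΔG° = −nFE° = −RT ln K, so ln K = nFE°/(RT) = (2)(96485)(+3.31) / ((8.314)(323)) = 237.851.
log₁₀ K = 237.851 / ln 10 = 103.3.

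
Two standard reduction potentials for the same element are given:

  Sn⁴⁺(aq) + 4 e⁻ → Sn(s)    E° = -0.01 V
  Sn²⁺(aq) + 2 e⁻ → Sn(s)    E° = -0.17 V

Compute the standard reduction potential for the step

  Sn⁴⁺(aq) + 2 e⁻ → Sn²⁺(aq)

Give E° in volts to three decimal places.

Sequential free energies add, so n₃E°₃ = n₁E°₁ + n₂E°₂.
With n₃ = 4, and the known step contributing 2×(-0.17) V, the unknown satisfies 2·E° = 4×(-0.01) − 2×(-0.17) = +0.300.
E° = +0.300 / 2 = +0.150 V.

+0.150 V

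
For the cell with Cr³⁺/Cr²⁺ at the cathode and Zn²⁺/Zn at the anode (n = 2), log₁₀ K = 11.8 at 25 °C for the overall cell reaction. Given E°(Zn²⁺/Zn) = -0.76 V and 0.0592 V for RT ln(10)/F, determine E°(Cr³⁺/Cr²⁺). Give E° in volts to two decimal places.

-0.41 V

E°cell = (0.0592/n)·log K = (0.0592/2)(11.8) = +0.349 V.
Since Cr³⁺/Cr²⁺ is the cathode and Zn²⁺/Zn the anode, E°cell = E°(Cr³⁺/Cr²⁺) − E°(Zn²⁺/Zn).
So E°(Cr³⁺/Cr²⁺) = E°cell + E°(Zn²⁺/Zn) = +0.349 + (-0.76) = -0.41 V.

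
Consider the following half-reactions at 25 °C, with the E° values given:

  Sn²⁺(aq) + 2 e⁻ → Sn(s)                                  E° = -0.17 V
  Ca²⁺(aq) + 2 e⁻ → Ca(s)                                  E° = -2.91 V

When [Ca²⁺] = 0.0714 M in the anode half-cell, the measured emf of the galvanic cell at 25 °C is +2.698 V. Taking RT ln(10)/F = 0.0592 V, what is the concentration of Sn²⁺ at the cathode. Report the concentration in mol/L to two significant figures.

Sn²⁺/Sn is the cathode, Ca²⁺/Ca the anode: E°cell = +2.74 V, n = 2.
Overall reaction: Sn²⁺(aq) + Ca(s) → Sn(s) + Ca²⁺(aq); Q = [Ca²⁺]^1/[Sn²⁺]^1.
From E = E° − (0.0592/n) log Q: log Q = (E° − E)·n/0.0592 = (+2.74 − (+2.698))·2/0.0592 = 1.4189.
So 1·log[Sn²⁺] = 1·log(0.0714) − log Q = -1.1463 − (1.4189) = -2.5652; [Sn²⁺] = 10^(-2.5652) ≈ 0.0027 M.

0.0027 M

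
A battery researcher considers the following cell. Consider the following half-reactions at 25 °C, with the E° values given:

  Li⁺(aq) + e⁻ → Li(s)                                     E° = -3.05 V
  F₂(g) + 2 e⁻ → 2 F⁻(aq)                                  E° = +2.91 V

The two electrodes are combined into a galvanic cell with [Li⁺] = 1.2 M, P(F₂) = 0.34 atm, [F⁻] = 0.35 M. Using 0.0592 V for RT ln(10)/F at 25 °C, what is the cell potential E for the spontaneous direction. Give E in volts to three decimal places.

+5.968 V

F₂/F⁻ is the cathode (higher E°), Li⁺/Li the anode: E°cell = +2.91 − (-3.05) = +5.96 V, n = 2.
Overall: F₂(g) + 2 Li(s) → 2 F⁻(aq) + 2 Li⁺(aq)
Q = [F⁻]^2·[Li⁺]^2 / (P(F₂)); log Q = -0.285.
E = E° − (0.0592/n) log Q = +5.96 − (0.0592/2)(-0.285) = +5.968 V.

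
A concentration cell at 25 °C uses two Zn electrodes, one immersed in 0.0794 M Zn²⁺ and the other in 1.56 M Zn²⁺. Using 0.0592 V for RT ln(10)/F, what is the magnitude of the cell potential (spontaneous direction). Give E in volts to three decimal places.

+0.038 V

For a concentration cell E°cell = 0. The 1.56 M side is the cathode (reduction is favoured where [Zn²⁺] is higher).
With n = 2, E = −(0.0592/2) log([Zn²⁺]ₐₙ/[Zn²⁺]꜀ₐₜ) = −(0.0592/2) log(0.0794/1.56) = −(0.0592/2)(-1.293) = +0.038 V.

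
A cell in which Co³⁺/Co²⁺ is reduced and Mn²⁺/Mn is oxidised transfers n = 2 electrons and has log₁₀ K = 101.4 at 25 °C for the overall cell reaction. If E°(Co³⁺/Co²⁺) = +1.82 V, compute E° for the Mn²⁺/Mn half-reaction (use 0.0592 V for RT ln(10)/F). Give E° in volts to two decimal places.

-1.18 V

E°cell = (0.0592/n)·log K = (0.0592/2)(101.4) = +3.001 V.
Since Co³⁺/Co²⁺ is the cathode and Mn²⁺/Mn the anode, E°cell = E°(Co³⁺/Co²⁺) − E°(Mn²⁺/Mn).
So E°(Mn²⁺/Mn) = E°(Co³⁺/Co²⁺) − E°cell = (+1.82) − (+3.001) = -1.18 V.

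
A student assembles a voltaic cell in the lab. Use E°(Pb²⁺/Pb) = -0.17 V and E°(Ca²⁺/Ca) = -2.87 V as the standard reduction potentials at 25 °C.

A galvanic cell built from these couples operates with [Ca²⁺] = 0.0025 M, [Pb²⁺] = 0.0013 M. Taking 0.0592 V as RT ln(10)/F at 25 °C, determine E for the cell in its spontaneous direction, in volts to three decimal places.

Pb²⁺/Pb is the cathode (higher E°), Ca²⁺/Ca the anode: E°cell = -0.17 − (-2.87) = +2.70 V, n = 2.
Overall: Pb²⁺(aq) + Ca(s) → Pb(s) + Ca²⁺(aq)
Q = [Ca²⁺] / ([Pb²⁺]); log Q = 0.284.
E = E° − (0.0592/n) log Q = +2.70 − (0.0592/2)(0.284) = +2.692 V.

+2.692 V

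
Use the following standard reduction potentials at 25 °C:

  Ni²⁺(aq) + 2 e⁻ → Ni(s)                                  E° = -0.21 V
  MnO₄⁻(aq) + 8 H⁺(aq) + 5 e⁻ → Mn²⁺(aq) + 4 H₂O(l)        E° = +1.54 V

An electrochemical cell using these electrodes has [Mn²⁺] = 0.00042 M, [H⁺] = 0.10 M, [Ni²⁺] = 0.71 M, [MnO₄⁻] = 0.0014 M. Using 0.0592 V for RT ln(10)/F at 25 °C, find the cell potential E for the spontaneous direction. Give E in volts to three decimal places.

MnO₄⁻/Mn²⁺ is the cathode (higher E°), Ni²⁺/Ni the anode: E°cell = +1.54 − (-0.21) = +1.75 V, n = 10.
Overall: 2 MnO₄⁻(aq) + 16 H⁺(aq) + 5 Ni(s) → 2 Mn²⁺(aq) + 8 H₂O(l) + 5 Ni²⁺(aq)
Q = [Mn²⁺]^2·[Ni²⁺]^5 / ([MnO₄⁻]^2·[H⁺]^16); log Q = 14.211.
E = E° − (0.0592/n) log Q = +1.75 − (0.0592/10)(14.211) = +1.666 V.

+1.666 V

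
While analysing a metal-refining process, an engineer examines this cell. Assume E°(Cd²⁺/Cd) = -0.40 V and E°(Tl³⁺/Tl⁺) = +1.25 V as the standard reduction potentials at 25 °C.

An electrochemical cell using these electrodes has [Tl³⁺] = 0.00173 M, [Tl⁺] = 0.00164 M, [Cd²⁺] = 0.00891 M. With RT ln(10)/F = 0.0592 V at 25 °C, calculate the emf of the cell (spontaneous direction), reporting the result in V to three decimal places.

+1.711 V

Tl³⁺/Tl⁺ is the cathode (higher E°), Cd²⁺/Cd the anode: E°cell = +1.25 − (-0.40) = +1.65 V, n = 2.
Overall: Tl³⁺(aq) + Cd(s) → Tl⁺(aq) + Cd²⁺(aq)
Q = [Tl⁺]·[Cd²⁺] / ([Tl³⁺]); log Q = -2.073.
E = E° − (0.0592/n) log Q = +1.65 − (0.0592/2)(-2.073) = +1.711 V.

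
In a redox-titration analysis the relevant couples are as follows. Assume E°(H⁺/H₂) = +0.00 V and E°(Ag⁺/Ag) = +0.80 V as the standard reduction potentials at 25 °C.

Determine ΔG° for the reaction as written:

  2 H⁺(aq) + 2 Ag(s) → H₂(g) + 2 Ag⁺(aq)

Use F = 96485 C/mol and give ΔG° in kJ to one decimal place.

+154.4 kJ

As written, H⁺/H₂ is reduced (cathode) and Ag⁺/Ag is oxidised (anode), so E°cell = (+0.00) − (+0.80) = -0.80 V.
Balancing electrons gives n = 2.
ΔG° = −nFE° = −(2)(96485)(-0.80) = 154,376 J = +154.4 kJ.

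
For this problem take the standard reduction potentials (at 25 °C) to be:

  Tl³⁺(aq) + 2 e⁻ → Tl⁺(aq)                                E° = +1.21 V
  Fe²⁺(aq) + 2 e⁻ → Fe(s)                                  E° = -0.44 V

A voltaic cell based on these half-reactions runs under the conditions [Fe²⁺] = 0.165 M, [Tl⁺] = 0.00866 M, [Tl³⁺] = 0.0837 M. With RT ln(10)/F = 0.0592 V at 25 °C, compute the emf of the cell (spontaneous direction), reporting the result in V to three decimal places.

+1.702 V

Tl³⁺/Tl⁺ is the cathode (higher E°), Fe²⁺/Fe the anode: E°cell = +1.21 − (-0.44) = +1.65 V, n = 2.
Overall: Tl³⁺(aq) + Fe(s) → Tl⁺(aq) + Fe²⁺(aq)
Q = [Tl⁺]·[Fe²⁺] / ([Tl³⁺]); log Q = -1.768.
E = E° − (0.0592/n) log Q = +1.65 − (0.0592/2)(-1.768) = +1.702 V.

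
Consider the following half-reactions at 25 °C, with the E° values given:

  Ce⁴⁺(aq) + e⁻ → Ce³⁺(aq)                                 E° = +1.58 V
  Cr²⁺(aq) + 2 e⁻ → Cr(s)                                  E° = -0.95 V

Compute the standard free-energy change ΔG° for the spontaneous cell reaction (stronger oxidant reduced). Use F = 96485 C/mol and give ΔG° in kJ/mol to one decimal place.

Ce⁴⁺/Ce³⁺ (E° = +1.58 V) is the cathode; Cr²⁺/Cr (E° = -0.95 V) is the anode, so E°cell = +2.53 V.
Balancing electrons gives n = 2 (lcm of 1 and 2).
ΔG° = −nFE° = −(2)(96485)(+2.53) = -488,214 J = -488.2 kJ/mol.

-488.2 kJ/mol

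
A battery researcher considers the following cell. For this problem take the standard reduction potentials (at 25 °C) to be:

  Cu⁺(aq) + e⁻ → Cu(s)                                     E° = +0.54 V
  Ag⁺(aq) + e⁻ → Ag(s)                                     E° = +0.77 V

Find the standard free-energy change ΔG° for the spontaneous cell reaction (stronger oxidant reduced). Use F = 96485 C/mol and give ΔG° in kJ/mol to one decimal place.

Ag⁺/Ag (E° = +0.77 V) is the cathode; Cu⁺/Cu (E° = +0.54 V) is the anode, so E°cell = +0.23 V.
Balancing electrons gives n = 1 (lcm of 1 and 1).
ΔG° = −nFE° = −(1)(96485)(+0.23) = -22,192 J = -22.2 kJ/mol.

-22.2 kJ/mol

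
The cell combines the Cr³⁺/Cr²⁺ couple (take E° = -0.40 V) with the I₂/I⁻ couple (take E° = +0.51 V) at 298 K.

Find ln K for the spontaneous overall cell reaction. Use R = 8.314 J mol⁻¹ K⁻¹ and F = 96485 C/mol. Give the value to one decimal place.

Cathode: I₂/I⁻; anode: Cr³⁺/Cr²⁺. E°cell = (+0.51) − (-0.40) = +0.91 V, with n = 2.
ΔG° = −nFE° = −RT ln K, so ln K = nFE°/(RT) = (2)(96485)(+0.91) / ((8.314)(298)) = 70.877.

70.9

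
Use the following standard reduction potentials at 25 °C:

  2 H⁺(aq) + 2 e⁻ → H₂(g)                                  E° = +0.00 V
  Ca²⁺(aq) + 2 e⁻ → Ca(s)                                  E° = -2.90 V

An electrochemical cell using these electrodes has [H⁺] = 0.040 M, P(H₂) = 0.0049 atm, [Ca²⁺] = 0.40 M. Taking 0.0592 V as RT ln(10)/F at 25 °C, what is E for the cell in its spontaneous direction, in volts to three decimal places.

H⁺/H₂ is the cathode (higher E°), Ca²⁺/Ca the anode: E°cell = +0.00 − (-2.90) = +2.90 V, n = 2.
Overall: 2 H⁺(aq) + Ca(s) → H₂(g) + Ca²⁺(aq)
Q = P(H₂)·[Ca²⁺] / ([H⁺]^2); log Q = 0.088.
E = E° − (0.0592/n) log Q = +2.90 − (0.0592/2)(0.088) = +2.897 V.

+2.897 V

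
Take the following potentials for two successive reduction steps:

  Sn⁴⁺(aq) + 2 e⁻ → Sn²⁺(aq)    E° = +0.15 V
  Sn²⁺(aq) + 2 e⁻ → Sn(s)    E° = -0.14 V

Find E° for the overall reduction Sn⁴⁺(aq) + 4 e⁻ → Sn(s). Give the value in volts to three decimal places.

+0.005 V

Standard free energies of sequential steps add: ΔG°₃ = ΔG°₁ + ΔG°₂, so n₃E°₃ = n₁E°₁ + n₂E°₂.
E°₃ = (2×+0.15 + 2×-0.14) / 4 = (+0.020) / 4 = +0.005 V.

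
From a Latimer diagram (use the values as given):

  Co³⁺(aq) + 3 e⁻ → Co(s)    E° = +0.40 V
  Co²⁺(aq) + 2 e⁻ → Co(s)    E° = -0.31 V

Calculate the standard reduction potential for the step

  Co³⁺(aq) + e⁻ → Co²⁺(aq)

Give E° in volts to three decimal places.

Sequential free energies add, so n₃E°₃ = n₁E°₁ + n₂E°₂.
With n₃ = 3, and the known step contributing 2×(-0.31) V, the unknown satisfies 1·E° = 3×(+0.40) − 2×(-0.31) = +1.820.
E° = +1.820 / 1 = +1.820 V.

+1.820 V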